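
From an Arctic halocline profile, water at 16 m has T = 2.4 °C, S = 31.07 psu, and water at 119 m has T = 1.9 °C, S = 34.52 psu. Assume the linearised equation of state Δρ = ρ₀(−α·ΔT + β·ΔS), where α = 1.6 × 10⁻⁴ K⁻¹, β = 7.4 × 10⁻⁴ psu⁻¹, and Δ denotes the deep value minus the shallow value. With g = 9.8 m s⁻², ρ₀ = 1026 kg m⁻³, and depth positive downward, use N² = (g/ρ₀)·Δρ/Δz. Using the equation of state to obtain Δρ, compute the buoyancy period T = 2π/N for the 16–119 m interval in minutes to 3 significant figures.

ΔT = -0.5 K, ΔS = +3.45 psu (deep − shallow).
Δρ/ρ₀ = −αΔT + βΔS = 8.00 × 10⁻⁵ + 2.553 × 10⁻³ = 2.633 × 10⁻³, so Δρ ≈ 2.701 kg m⁻³.
N² = (g/ρ₀)·Δρ/Δz = g·(Δρ/ρ₀)/Δz = 9.8 × 2.633 × 10⁻³ / 103 = 2.5052 × 10⁻⁴ s⁻².
N = √(2.5052 × 10⁻⁴) = 0.015828 rad s⁻¹ → T = 2π/N = 396.97 s = 6.6162 min ≈ 6.62 min.

6.62 min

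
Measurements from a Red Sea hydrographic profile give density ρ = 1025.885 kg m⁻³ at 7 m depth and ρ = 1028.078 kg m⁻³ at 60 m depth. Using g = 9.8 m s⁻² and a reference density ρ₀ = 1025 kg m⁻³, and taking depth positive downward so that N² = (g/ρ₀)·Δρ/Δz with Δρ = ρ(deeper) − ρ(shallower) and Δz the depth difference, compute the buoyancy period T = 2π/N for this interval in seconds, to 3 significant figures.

316 s

Δρ = 1028.078 − 1025.885 = 2.193 kg m⁻³ over Δz = 60 − 7 = 53 m.
N² = (9.8/1025) × (2.193/53) = 3.9561 × 10⁻⁴ s⁻².
N = √(3.9561 × 10⁻⁴) = 0.019890 rad s⁻¹, so T = 2π/N = 315.90 s ≈ 316 s.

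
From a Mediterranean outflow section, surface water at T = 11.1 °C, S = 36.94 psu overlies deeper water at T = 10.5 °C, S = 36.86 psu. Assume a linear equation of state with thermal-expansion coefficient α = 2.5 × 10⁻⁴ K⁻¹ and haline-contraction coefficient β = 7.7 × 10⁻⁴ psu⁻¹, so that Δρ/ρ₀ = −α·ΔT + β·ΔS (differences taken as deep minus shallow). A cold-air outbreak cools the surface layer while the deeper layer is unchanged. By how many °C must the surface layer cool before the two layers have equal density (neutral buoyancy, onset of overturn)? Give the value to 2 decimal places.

0.35 °C

Neutral buoyancy requires Δρ = 0, i.e. −α(T_deep − T_surf′) + β(S_deep − S_surf) = 0.
T_surf′ = T_deep − (β/α)·ΔS = 10.5 − (7.7 × 10⁻⁴/2.5 × 10⁻⁴)·(-0.08) = 10.7464 °C.
Cooling required: 11.1 − (10.7464) = 0.3536 °C.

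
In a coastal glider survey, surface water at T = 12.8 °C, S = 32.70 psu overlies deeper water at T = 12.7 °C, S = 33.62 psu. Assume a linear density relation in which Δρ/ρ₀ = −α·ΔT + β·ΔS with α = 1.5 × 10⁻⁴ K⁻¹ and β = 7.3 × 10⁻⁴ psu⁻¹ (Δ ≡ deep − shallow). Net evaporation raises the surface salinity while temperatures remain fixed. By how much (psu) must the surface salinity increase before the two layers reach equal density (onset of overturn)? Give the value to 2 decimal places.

0.94 psu

Neutral buoyancy requires −α(T_deep − T_surf) + β(S_deep − S_surf′) = 0.
S_surf′ = S_deep − (α/β)·ΔT = 33.62 − (1.5 × 10⁻⁴/7.3 × 10⁻⁴)·(-0.1) = 33.6405 psu.
Increase required: 33.6405 − 32.70 = 0.9405 psu.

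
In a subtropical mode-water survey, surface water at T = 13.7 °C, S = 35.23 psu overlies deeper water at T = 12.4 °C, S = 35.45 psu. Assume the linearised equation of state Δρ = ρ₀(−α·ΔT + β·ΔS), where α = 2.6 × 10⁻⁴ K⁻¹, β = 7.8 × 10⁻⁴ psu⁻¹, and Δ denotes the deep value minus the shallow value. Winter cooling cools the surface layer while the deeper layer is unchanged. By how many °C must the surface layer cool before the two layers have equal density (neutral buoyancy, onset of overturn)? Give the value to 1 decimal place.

2.0 °C

Neutral buoyancy requires Δρ = 0, i.e. −α(T_deep − T_surf′) + β(S_deep − S_surf) = 0.
T_surf′ = T_deep − (β/α)·ΔS = 12.4 − (7.8 × 10⁻⁴/2.6 × 10⁻⁴)·(+0.22) = 11.740 °C.
Cooling required: 13.7 − (11.740) = 1.960 °C.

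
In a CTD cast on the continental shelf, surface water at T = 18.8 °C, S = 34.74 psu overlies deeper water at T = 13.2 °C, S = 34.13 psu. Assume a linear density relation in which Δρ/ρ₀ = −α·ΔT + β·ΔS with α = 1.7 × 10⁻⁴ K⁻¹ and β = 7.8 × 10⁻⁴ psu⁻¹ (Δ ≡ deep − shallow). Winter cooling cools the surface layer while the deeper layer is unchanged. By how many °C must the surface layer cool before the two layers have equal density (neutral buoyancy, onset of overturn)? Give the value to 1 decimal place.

Neutral buoyancy requires Δρ = 0, i.e. −α(T_deep − T_surf′) + β(S_deep − S_surf) = 0.
T_surf′ = T_deep − (β/α)·ΔS = 13.2 − (7.8 × 10⁻⁴/1.7 × 10⁻⁴)·(-0.61) = 15.999 °C.
Cooling required: 18.8 − (15.999) = 2.801 °C.

2.8 °C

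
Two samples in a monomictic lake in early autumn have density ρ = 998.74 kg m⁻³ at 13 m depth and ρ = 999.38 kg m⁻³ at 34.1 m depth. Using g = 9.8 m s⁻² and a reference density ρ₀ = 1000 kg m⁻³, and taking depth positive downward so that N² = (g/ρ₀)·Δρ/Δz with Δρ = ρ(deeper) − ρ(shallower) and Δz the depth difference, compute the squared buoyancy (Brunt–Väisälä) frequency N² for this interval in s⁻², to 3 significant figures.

Δρ = 999.38 − 998.74 = 0.64 kg m⁻³ over Δz = 34.1 − 13 = 21.1 m.
N² = (9.8/1000) × (0.64/21.1) = 2.9725 × 10⁻⁴ s⁻² ≈ 2.97 × 10⁻⁴ s⁻².

2.97 × 10⁻⁴ s⁻²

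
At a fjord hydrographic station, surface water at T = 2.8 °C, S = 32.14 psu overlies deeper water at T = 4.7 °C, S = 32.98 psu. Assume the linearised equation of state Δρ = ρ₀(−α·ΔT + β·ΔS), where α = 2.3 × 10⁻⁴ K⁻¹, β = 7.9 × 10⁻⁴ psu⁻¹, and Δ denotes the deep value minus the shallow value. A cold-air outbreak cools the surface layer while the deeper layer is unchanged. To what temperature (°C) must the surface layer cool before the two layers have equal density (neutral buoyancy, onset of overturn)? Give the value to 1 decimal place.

1.8 °C

Neutral buoyancy requires Δρ = 0, i.e. −α(T_deep − T_surf′) + β(S_deep − S_surf) = 0.
T_surf′ = T_deep − (β/α)·ΔS = 4.7 − (7.9 × 10⁻⁴/2.3 × 10⁻⁴)·(+0.84) = 1.815 °C.
Cooling required: 2.8 − (1.815) = 0.985 °C.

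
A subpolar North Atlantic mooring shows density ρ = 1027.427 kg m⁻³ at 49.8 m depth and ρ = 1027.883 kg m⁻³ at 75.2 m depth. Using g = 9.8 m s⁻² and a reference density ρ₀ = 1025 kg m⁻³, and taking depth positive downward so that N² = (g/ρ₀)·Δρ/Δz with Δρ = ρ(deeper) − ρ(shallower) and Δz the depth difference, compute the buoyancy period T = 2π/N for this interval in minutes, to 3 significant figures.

Δρ = 1027.883 − 1027.427 = 0.456 kg m⁻³ over Δz = 75.2 − 49.8 = 25.4 m.
N² = (9.8/1025) × (0.456/25.4) = 1.7165 × 10⁻⁴ s⁻².
N = √(1.7165 × 10⁻⁴) = 0.013102 rad s⁻¹, so T = 2π/N = 479.56 s = 7.9927 min ≈ 7.99 min.

7.99 min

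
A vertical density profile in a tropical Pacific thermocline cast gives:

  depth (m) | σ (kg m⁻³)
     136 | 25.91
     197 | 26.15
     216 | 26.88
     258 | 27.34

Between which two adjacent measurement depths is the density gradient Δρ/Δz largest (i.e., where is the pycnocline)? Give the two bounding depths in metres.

Compute the density gradient over each adjacent pair:
  136–197 m: Δρ/Δz = 0.24/61 = 3.9 × 10⁻³ kg m⁻⁴
  197–216 m: Δρ/Δz = 0.73/19 = 0.038 kg m⁻⁴
  216–258 m: Δρ/Δz = 0.46/42 = 0.011 kg m⁻⁴
The largest gradient is in the 197–216 m interval — the pycnocline.

197–216 m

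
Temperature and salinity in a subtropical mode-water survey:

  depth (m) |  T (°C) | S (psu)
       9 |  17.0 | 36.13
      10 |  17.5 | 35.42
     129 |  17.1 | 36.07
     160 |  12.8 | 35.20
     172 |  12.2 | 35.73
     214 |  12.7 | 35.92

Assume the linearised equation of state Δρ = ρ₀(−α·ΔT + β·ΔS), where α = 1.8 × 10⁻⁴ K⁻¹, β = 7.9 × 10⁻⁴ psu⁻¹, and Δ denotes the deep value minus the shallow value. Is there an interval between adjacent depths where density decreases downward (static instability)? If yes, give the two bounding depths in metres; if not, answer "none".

Evaluate Δρ/ρ₀ = −αΔT + βΔS across each adjacent pair:
  9–10 m: −αΔT+βΔS = −(1.8 × 10⁻⁴)(+0.5)+(7.9 × 10⁻⁴)(-0.71) = -6.5 × 10⁻⁴ → UNSTABLE
  10–129 m: −αΔT+βΔS = −(1.8 × 10⁻⁴)(-0.4)+(7.9 × 10⁻⁴)(+0.65) = 5.9 × 10⁻⁴ → stable
  129–160 m: −αΔT+βΔS = −(1.8 × 10⁻⁴)(-4.3)+(7.9 × 10⁻⁴)(-0.87) = 8.7 × 10⁻⁵ → stable
  160–172 m: −αΔT+βΔS = −(1.8 × 10⁻⁴)(-0.6)+(7.9 × 10⁻⁴)(+0.53) = 5.3 × 10⁻⁴ → stable
  172–214 m: −αΔT+βΔS = −(1.8 × 10⁻⁴)(+0.5)+(7.9 × 10⁻⁴)(+0.19) = 6.0 × 10⁻⁵ → stable
The 9–10 m interval has Δρ < 0: lighter water underlies denser water.

9–10 m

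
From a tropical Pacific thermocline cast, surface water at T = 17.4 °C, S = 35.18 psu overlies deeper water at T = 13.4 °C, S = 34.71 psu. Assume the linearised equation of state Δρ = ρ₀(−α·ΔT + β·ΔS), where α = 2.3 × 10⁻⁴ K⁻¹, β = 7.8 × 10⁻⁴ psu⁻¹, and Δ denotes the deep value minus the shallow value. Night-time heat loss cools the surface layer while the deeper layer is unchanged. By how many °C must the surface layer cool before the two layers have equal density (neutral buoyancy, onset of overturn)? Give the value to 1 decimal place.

2.4 °C

Neutral buoyancy requires Δρ = 0, i.e. −α(T_deep − T_surf′) + β(S_deep − S_surf) = 0.
T_surf′ = T_deep − (β/α)·ΔS = 13.4 − (7.8 × 10⁻⁴/2.3 × 10⁻⁴)·(-0.47) = 14.994 °C.
Cooling required: 17.4 − (14.994) = 2.406 °C.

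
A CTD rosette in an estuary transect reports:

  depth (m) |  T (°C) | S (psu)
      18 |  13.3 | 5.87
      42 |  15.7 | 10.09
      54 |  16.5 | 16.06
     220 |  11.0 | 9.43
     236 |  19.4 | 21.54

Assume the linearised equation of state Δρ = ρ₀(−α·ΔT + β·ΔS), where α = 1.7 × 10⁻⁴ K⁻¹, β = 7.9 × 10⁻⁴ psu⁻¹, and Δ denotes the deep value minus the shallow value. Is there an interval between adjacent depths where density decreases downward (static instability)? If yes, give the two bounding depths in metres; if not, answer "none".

Evaluate Δρ/ρ₀ = −αΔT + βΔS across each adjacent pair:
  18–42 m: −αΔT+βΔS = −(1.7 × 10⁻⁴)(+2.4)+(7.9 × 10⁻⁴)(+4.22) = 2.9 × 10⁻³ → stable
  42–54 m: −αΔT+βΔS = −(1.7 × 10⁻⁴)(+0.8)+(7.9 × 10⁻⁴)(+5.97) = 4.6 × 10⁻³ → stable
  54–220 m: −αΔT+βΔS = −(1.7 × 10⁻⁴)(-5.5)+(7.9 × 10⁻⁴)(-6.63) = -4.3 × 10⁻³ → UNSTABLE
  220–236 m: −αΔT+βΔS = −(1.7 × 10⁻⁴)(+8.4)+(7.9 × 10⁻⁴)(+12.11) = 8.1 × 10⁻³ → stable
The 54–220 m interval has Δρ < 0: lighter water underlies denser water.

54–220 m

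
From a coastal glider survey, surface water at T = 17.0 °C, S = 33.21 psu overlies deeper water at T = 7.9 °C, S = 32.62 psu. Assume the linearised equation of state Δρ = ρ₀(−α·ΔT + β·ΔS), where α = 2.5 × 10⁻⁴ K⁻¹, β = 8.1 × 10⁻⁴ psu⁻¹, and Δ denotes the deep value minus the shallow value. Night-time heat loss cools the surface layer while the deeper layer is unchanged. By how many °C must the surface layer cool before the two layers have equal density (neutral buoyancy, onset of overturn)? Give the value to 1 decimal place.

Neutral buoyancy requires Δρ = 0, i.e. −α(T_deep − T_surf′) + β(S_deep − S_surf) = 0.
T_surf′ = T_deep − (β/α)·ΔS = 7.9 − (8.1 × 10⁻⁴/2.5 × 10⁻⁴)·(-0.59) = 9.812 °C.
Cooling required: 17.0 − (9.812) = 7.188 °C.

7.2 °C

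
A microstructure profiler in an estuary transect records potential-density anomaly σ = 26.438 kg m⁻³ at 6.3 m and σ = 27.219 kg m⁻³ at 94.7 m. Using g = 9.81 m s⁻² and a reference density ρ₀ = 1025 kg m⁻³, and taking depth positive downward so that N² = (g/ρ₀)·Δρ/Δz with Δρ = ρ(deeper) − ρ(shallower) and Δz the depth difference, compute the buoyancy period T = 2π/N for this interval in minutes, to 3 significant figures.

11.4 min

Δρ = 1027.219 − 1026.438 = 0.781 kg m⁻³ over Δz = 94.7 − 6.3 = 88.4 m.
N² = (9.81/1025) × (0.781/88.4) = 8.4556 × 10⁻⁵ s⁻².
N = √(8.4556 × 10⁻⁵) = 9.1954 × 10⁻³ rad s⁻¹, so T = 2π/N = 683.30 s = 11.388 min ≈ 11.4 min.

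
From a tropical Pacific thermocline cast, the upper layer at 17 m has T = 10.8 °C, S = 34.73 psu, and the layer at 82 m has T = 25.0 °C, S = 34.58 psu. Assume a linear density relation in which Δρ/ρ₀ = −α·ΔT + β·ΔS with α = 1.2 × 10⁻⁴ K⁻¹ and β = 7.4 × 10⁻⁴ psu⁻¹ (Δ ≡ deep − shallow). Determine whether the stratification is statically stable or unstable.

unstable

ΔT = 25.0 − 10.8 = +14.2 K and ΔS = 34.58 − 34.73 = -0.15 psu (deep − shallow).
−αΔT = -1.704 × 10⁻³; βΔS = -1.11 × 10⁻⁴; sum Δρ/ρ₀ = -1.815 × 10⁻³.
Δρ/ρ₀ < 0, so Δρ < 0: deeper water is lighter → statically unstable; the column would overturn.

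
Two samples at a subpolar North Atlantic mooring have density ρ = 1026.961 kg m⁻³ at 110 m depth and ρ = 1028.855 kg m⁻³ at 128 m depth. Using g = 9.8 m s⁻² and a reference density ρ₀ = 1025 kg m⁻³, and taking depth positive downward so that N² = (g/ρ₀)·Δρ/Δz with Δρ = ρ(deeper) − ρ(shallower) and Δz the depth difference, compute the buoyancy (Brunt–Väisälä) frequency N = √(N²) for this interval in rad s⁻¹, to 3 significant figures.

Δρ = 1028.855 − 1026.961 = 1.894 kg m⁻³ over Δz = 128 − 110 = 18 m.
N² = (9.8/1025) × (1.894/18) = 1.0060 × 10⁻³ s⁻².
N = √(1.0060 × 10⁻³) = 0.031718 rad s⁻¹ ≈ 0.0317 rad s⁻¹.

0.0317 rad s⁻¹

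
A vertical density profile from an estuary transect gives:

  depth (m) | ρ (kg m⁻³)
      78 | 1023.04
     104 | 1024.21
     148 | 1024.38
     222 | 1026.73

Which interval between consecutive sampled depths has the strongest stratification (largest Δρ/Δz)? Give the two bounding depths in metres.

Compute the density gradient over each adjacent pair:
  78–104 m: Δρ/Δz = 1.17/26 = 0.045 kg m⁻⁴
  104–148 m: Δρ/Δz = 0.17/44 = 3.9 × 10⁻³ kg m⁻⁴
  148–222 m: Δρ/Δz = 2.35/74 = 0.032 kg m⁻⁴
The largest gradient is in the 78–104 m interval — the pycnocline.

78–104 m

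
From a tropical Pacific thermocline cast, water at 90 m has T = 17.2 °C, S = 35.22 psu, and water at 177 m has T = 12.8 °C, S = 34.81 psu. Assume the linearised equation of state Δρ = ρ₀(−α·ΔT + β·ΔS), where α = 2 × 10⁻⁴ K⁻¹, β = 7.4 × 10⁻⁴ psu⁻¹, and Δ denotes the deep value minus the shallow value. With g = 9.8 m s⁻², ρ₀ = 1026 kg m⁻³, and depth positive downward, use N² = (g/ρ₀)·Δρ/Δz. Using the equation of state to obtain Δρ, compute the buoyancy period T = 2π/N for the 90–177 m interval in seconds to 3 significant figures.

ΔT = -4.4 K, ΔS = -0.41 psu (deep − shallow).
Δρ/ρ₀ = −αΔT + βΔS = 8.80 × 10⁻⁴ − 3.034 × 10⁻⁴ = 5.766 × 10⁻⁴, so Δρ ≈ 0.5916 kg m⁻³.
N² = (g/ρ₀)·Δρ/Δz = g·(Δρ/ρ₀)/Δz = 9.8 × 5.766 × 10⁻⁴ / 87 = 6.4950 × 10⁻⁵ s⁻².
N = √(6.4950 × 10⁻⁵) = 8.0592 × 10⁻³ rad s⁻¹ → T = 2π/N = 779.63 s ≈ 780 s.

780 s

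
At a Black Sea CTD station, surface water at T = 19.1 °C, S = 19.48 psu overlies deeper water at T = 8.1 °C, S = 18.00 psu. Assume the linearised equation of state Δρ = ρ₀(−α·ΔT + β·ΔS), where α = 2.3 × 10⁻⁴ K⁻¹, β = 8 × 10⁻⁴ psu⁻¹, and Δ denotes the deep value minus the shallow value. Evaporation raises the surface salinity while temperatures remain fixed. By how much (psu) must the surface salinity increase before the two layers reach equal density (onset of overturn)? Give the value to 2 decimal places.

1.68 psu

Neutral buoyancy requires −α(T_deep − T_surf) + β(S_deep − S_surf′) = 0.
S_surf′ = S_deep − (α/β)·ΔT = 18.00 − (2.3 × 10⁻⁴/8 × 10⁻⁴)·(-11.0) = 21.1625 psu.
Increase required: 21.1625 − 19.48 = 1.6825 psu.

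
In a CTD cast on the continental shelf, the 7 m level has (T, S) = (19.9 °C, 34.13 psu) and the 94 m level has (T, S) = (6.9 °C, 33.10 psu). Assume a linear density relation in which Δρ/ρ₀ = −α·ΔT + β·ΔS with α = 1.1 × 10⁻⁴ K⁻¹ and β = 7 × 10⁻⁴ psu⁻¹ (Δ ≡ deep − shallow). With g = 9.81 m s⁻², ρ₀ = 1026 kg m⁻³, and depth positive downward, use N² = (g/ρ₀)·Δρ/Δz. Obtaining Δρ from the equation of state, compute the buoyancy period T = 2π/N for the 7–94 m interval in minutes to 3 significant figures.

11.7 min

ΔT = -13.0 K, ΔS = -1.03 psu (deep − shallow).
Δρ/ρ₀ = −αΔT + βΔS = 1.43 × 10⁻³ − 7.21 × 10⁻⁴ = 7.09 × 10⁻⁴, so Δρ ≈ 0.7274 kg m⁻³.
N² = (g/ρ₀)·Δρ/Δz = g·(Δρ/ρ₀)/Δz = 9.81 × 7.09 × 10⁻⁴ / 87 = 7.9946 × 10⁻⁵ s⁻².
N = √(7.9946 × 10⁻⁵) = 8.9413 × 10⁻³ rad s⁻¹ → T = 2π/N = 702.71 s = 11.712 min ≈ 11.7 min.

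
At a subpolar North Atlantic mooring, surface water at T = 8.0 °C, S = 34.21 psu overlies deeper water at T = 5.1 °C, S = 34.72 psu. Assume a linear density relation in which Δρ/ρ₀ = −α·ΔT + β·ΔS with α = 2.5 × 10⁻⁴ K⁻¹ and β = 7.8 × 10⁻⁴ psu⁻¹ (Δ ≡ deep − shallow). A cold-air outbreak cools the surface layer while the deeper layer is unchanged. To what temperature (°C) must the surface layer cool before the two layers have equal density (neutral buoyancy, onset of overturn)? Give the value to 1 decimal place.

Neutral buoyancy requires Δρ = 0, i.e. −α(T_deep − T_surf′) + β(S_deep − S_surf) = 0.
T_surf′ = T_deep − (β/α)·ΔS = 5.1 − (7.8 × 10⁻⁴/2.5 × 10⁻⁴)·(+0.51) = 3.509 °C.
Cooling required: 8.0 − (3.509) = 4.491 °C.

3.5 °C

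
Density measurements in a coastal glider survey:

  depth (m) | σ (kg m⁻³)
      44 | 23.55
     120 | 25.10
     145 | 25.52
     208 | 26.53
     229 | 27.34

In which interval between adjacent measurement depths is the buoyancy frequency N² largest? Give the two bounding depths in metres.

208–229 m

Compute the density gradient over each adjacent pair:
  44–120 m: Δρ/Δz = 1.55/76 = 0.020 kg m⁻⁴
  120–145 m: Δρ/Δz = 0.42/25 = 0.017 kg m⁻⁴
  145–208 m: Δρ/Δz = 1.01/63 = 0.016 kg m⁻⁴
  208–229 m: Δρ/Δz = 0.81/21 = 0.039 kg m⁻⁴
The largest gradient is in the 208–229 m interval — the pycnocline.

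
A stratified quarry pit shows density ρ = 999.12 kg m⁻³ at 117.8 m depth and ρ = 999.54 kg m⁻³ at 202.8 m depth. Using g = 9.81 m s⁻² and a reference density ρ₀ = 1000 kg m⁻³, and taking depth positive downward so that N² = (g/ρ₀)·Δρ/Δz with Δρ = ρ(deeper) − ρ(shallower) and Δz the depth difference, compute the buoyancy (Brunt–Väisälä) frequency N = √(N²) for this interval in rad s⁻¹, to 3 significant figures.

6.96 × 10⁻³ rad s⁻¹

Δρ = 999.54 − 999.12 = 0.42 kg m⁻³ over Δz = 202.8 − 117.8 = 85 m.
N² = (9.81/1000) × (0.42/85) = 4.8473 × 10⁻⁵ s⁻².
N = √(4.8473 × 10⁻⁵) = 6.9623 × 10⁻³ rad s⁻¹ ≈ 6.96 × 10⁻³ rad s⁻¹.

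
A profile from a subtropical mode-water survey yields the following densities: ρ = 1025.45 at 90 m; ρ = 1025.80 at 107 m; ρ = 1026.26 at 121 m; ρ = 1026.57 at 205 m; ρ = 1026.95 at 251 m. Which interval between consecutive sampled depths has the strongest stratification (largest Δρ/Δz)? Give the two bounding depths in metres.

Compute the density gradient over each adjacent pair:
  90–107 m: Δρ/Δz = 0.35/17 = 0.021 kg m⁻⁴
  107–121 m: Δρ/Δz = 0.46/14 = 0.033 kg m⁻⁴
  121–205 m: Δρ/Δz = 0.31/84 = 3.7 × 10⁻³ kg m⁻⁴
  205–251 m: Δρ/Δz = 0.38/46 = 8.3 × 10⁻³ kg m⁻⁴
The largest gradient is in the 107–121 m interval — the pycnocline.

107–121 m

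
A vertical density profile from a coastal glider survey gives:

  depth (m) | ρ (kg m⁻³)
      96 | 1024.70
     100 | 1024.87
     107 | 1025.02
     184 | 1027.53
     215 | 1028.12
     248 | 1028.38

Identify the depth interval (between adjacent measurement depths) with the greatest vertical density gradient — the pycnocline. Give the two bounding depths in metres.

Compute the density gradient over each adjacent pair:
  96–100 m: Δρ/Δz = 0.17/4 = 0.043 kg m⁻⁴
  100–107 m: Δρ/Δz = 0.15/7 = 0.021 kg m⁻⁴
  107–184 m: Δρ/Δz = 2.51/77 = 0.033 kg m⁻⁴
  184–215 m: Δρ/Δz = 0.59/31 = 0.019 kg m⁻⁴
  215–248 m: Δρ/Δz = 0.26/33 = 7.9 × 10⁻³ kg m⁻⁴
The largest gradient is in the 96–100 m interval — the pycnocline.

96–100 m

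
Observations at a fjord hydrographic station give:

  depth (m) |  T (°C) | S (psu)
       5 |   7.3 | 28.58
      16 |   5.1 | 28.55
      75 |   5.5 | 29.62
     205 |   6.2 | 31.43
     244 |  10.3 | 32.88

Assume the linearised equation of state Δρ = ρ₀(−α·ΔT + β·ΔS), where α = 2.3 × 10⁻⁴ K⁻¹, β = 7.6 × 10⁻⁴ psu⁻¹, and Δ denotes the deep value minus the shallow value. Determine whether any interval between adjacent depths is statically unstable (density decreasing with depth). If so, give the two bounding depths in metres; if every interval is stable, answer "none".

Evaluate Δρ/ρ₀ = −αΔT + βΔS across each adjacent pair:
  5–16 m: −αΔT+βΔS = −(2.3 × 10⁻⁴)(-2.2)+(7.6 × 10⁻⁴)(-0.03) = 4.8 × 10⁻⁴ → stable
  16–75 m: −αΔT+βΔS = −(2.3 × 10⁻⁴)(+0.4)+(7.6 × 10⁻⁴)(+1.07) = 7.2 × 10⁻⁴ → stable
  75–205 m: −αΔT+βΔS = −(2.3 × 10⁻⁴)(+0.7)+(7.6 × 10⁻⁴)(+1.81) = 1.2 × 10⁻³ → stable
  205–244 m: −αΔT+βΔS = −(2.3 × 10⁻⁴)(+4.1)+(7.6 × 10⁻⁴)(+1.45) = 1.6 × 10⁻⁴ → stable
Every interval has Δρ > 0: the column is stably stratified throughout.

none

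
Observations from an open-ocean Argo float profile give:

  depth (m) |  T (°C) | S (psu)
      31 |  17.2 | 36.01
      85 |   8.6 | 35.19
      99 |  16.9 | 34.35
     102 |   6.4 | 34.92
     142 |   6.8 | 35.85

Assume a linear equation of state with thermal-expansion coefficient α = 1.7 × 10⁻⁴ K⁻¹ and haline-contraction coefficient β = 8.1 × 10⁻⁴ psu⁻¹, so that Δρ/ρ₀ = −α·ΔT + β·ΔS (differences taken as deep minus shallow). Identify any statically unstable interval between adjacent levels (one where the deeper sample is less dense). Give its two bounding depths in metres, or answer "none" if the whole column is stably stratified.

Evaluate Δρ/ρ₀ = −αΔT + βΔS across each adjacent pair:
  31–85 m: −αΔT+βΔS = −(1.7 × 10⁻⁴)(-8.6)+(8.1 × 10⁻⁴)(-0.82) = 8.0 × 10⁻⁴ → stable
  85–99 m: −αΔT+βΔS = −(1.7 × 10⁻⁴)(+8.3)+(8.1 × 10⁻⁴)(-0.84) = -2.1 × 10⁻³ → UNSTABLE
  99–102 m: −αΔT+βΔS = −(1.7 × 10⁻⁴)(-10.5)+(8.1 × 10⁻⁴)(+0.57) = 2.2 × 10⁻³ → stable
  102–142 m: −αΔT+βΔS = −(1.7 × 10⁻⁴)(+0.4)+(8.1 × 10⁻⁴)(+0.93) = 6.9 × 10⁻⁴ → stable
The 85–99 m interval has Δρ < 0: lighter water underlies denser water.

85–99 m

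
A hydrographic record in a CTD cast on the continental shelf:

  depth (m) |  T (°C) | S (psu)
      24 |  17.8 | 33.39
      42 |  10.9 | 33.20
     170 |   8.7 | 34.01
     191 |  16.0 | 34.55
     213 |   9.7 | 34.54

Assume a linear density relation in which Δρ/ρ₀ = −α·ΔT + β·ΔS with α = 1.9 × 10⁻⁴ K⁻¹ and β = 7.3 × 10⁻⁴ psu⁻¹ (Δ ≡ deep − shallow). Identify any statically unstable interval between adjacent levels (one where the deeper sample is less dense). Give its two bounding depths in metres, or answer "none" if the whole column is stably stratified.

170–191 m

Evaluate Δρ/ρ₀ = −αΔT + βΔS across each adjacent pair:
  24–42 m: −αΔT+βΔS = −(1.9 × 10⁻⁴)(-6.9)+(7.3 × 10⁻⁴)(-0.19) = 1.2 × 10⁻³ → stable
  42–170 m: −αΔT+βΔS = −(1.9 × 10⁻⁴)(-2.2)+(7.3 × 10⁻⁴)(+0.81) = 1.0 × 10⁻³ → stable
  170–191 m: −αΔT+βΔS = −(1.9 × 10⁻⁴)(+7.3)+(7.3 × 10⁻⁴)(+0.54) = -9.9 × 10⁻⁴ → UNSTABLE
  191–213 m: −αΔT+βΔS = −(1.9 × 10⁻⁴)(-6.3)+(7.3 × 10⁻⁴)(-0.01) = 1.2 × 10⁻³ → stable
The 170–191 m interval has Δρ < 0: lighter water underlies denser water.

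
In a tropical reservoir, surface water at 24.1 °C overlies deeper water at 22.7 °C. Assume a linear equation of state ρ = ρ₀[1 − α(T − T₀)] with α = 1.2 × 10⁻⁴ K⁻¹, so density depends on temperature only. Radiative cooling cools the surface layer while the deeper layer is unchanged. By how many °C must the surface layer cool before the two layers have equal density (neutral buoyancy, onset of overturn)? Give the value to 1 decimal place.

1.4 °C

With temperature the only control, equal density requires T_surf′ = T_deep.
T_surf′ = 22.7 °C.
Cooling required: 24.1 − 22.7 = 1.4 °C.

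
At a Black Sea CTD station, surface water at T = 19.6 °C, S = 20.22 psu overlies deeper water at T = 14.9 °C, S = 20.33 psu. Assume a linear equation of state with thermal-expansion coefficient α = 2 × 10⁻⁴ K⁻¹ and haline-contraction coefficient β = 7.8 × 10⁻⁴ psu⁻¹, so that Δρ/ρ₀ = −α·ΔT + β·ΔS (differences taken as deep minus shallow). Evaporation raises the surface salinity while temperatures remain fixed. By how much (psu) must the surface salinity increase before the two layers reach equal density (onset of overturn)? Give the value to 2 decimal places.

1.32 psu

Neutral buoyancy requires −α(T_deep − T_surf) + β(S_deep − S_surf′) = 0.
S_surf′ = S_deep − (α/β)·ΔT = 20.33 − (2 × 10⁻⁴/7.8 × 10⁻⁴)·(-4.7) = 21.5351 psu.
Increase required: 21.5351 − 20.22 = 1.3151 psu.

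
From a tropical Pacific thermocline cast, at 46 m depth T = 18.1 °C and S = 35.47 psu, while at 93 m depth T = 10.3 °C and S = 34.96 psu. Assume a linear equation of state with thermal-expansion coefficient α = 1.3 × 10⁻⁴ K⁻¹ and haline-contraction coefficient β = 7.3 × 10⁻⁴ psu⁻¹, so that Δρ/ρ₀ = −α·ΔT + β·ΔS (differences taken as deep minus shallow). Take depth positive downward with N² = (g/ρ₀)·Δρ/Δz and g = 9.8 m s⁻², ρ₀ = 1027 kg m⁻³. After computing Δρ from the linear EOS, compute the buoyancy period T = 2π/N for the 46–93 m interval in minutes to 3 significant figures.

ΔT = -7.8 K, ΔS = -0.51 psu (deep − shallow).
Δρ/ρ₀ = −αΔT + βΔS = 1.014 × 10⁻³ − 3.723 × 10⁻⁴ = 6.417 × 10⁻⁴, so Δρ ≈ 0.6590 kg m⁻³.
N² = (g/ρ₀)·Δρ/Δz = g·(Δρ/ρ₀)/Δz = 9.8 × 6.417 × 10⁻⁴ / 47 = 1.3380 × 10⁻⁴ s⁻².
N = √(1.3380 × 10⁻⁴) = 0.011567 rad s⁻¹ → T = 2π/N = 543.20 s = 9.0533 min ≈ 9.05 min.

9.05 min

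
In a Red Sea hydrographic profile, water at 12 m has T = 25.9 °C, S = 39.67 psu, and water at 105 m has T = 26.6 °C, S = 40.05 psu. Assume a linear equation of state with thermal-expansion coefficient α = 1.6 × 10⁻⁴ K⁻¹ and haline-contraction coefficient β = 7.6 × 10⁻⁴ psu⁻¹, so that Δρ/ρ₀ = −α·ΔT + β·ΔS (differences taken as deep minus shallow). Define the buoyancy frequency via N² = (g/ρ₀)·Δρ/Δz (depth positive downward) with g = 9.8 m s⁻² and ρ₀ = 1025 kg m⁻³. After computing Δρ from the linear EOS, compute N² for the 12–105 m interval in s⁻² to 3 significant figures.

ΔT = +0.7 K, ΔS = +0.38 psu (deep − shallow).
Δρ/ρ₀ = −αΔT + βΔS = -1.12 × 10⁻⁴ + 2.888 × 10⁻⁴ = 1.768 × 10⁻⁴, so Δρ ≈ 0.1812 kg m⁻³.
N² = (g/ρ₀)·Δρ/Δz = g·(Δρ/ρ₀)/Δz = 9.8 × 1.768 × 10⁻⁴ / 93 = 1.8631 × 10⁻⁵ s⁻² ≈ 1.86 × 10⁻⁵ s⁻².

1.86 × 10⁻⁵ s⁻²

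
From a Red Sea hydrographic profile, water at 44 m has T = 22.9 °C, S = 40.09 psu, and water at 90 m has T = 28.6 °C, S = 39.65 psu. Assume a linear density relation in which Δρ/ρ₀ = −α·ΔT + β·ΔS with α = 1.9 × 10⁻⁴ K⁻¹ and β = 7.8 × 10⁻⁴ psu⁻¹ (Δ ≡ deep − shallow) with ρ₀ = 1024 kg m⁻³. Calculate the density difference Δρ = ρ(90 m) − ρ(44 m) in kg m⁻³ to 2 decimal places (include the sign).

ΔT = +5.7 K, ΔS = -0.44 psu (deep − shallow).
Δρ/ρ₀ = −(1.9 × 10⁻⁴)(+5.7) + (7.8 × 10⁻⁴)(-0.44) = -1.4262 × 10⁻³.
Δρ = 1024 × (-1.4262 × 10⁻³) = -1.46 kg m⁻³.
Negative Δρ: lighter below, statically unstable.

-1.46 kg m⁻³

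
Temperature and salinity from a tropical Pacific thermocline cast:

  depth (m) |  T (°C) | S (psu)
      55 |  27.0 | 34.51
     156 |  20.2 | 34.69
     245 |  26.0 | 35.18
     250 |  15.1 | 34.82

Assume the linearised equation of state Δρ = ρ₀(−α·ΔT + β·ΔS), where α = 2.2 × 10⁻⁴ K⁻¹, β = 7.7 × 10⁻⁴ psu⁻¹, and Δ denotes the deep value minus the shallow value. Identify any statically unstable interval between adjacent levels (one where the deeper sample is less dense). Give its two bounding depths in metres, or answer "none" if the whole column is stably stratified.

156–245 m

Evaluate Δρ/ρ₀ = −αΔT + βΔS across each adjacent pair:
  55–156 m: −αΔT+βΔS = −(2.2 × 10⁻⁴)(-6.8)+(7.7 × 10⁻⁴)(+0.18) = 1.6 × 10⁻³ → stable
  156–245 m: −αΔT+βΔS = −(2.2 × 10⁻⁴)(+5.8)+(7.7 × 10⁻⁴)(+0.49) = -9.0 × 10⁻⁴ → UNSTABLE
  245–250 m: −αΔT+βΔS = −(2.2 × 10⁻⁴)(-10.9)+(7.7 × 10⁻⁴)(-0.36) = 2.1 × 10⁻³ → stable
The 156–245 m interval has Δρ < 0: lighter water underlies denser water.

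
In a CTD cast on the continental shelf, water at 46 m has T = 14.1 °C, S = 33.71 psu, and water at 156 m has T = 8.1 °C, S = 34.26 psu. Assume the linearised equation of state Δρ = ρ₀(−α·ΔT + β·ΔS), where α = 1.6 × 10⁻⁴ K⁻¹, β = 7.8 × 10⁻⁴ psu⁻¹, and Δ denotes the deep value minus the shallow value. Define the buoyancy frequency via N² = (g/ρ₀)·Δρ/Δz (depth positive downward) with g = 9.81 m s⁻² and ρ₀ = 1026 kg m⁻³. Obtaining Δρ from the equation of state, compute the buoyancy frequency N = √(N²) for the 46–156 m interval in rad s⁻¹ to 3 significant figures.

ΔT = -6.0 K, ΔS = +0.55 psu (deep − shallow).
Δρ/ρ₀ = −αΔT + βΔS = 9.60 × 10⁻⁴ + 4.29 × 10⁻⁴ = 1.389 × 10⁻³, so Δρ ≈ 1.425 kg m⁻³.
N² = (g/ρ₀)·Δρ/Δz = g·(Δρ/ρ₀)/Δz = 9.81 × 1.389 × 10⁻³ / 110 = 1.2387 × 10⁻⁴ s⁻².
N = √(1.2387 × 10⁻⁴) = 0.011130 rad s⁻¹ ≈ 0.0111 rad s⁻¹.

0.0111 rad s⁻¹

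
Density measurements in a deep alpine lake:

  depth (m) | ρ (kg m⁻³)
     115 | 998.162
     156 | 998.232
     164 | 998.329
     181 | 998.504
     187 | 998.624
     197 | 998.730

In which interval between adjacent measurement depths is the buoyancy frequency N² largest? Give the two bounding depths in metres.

181–187 m

Compute the density gradient over each adjacent pair:
  115–156 m: Δρ/Δz = 0.070/41 = 1.7 × 10⁻³ kg m⁻⁴
  156–164 m: Δρ/Δz = 0.097/8 = 0.012 kg m⁻⁴
  164–181 m: Δρ/Δz = 0.175/17 = 0.010 kg m⁻⁴
  181–187 m: Δρ/Δz = 0.120/6 = 0.020 kg m⁻⁴
  187–197 m: Δρ/Δz = 0.106/10 = 0.011 kg m⁻⁴
The largest gradient is in the 181–187 m interval — the pycnocline.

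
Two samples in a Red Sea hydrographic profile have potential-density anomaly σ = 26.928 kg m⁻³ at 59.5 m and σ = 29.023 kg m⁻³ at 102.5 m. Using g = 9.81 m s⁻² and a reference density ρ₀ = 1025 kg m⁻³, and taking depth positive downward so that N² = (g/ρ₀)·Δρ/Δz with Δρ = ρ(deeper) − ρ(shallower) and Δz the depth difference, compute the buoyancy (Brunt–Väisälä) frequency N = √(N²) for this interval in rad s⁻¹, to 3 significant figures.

Δρ = 1029.023 − 1026.928 = 2.095 kg m⁻³ over Δz = 102.5 − 59.5 = 43 m.
N² = (9.81/1025) × (2.095/43) = 4.6629 × 10⁻⁴ s⁻².
N = √(4.6629 × 10⁻⁴) = 0.021594 rad s⁻¹ ≈ 0.0216 rad s⁻¹.

0.0216 rad s⁻¹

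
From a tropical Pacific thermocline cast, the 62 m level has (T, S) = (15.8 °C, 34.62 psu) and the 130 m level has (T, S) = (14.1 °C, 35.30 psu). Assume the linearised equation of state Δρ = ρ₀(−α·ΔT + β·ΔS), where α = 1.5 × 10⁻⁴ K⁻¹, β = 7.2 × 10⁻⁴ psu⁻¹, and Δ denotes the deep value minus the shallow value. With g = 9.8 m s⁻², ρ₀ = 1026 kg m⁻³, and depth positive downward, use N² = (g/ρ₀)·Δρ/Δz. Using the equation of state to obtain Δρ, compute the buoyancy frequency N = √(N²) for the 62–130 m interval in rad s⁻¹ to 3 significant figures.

ΔT = -1.7 K, ΔS = +0.68 psu (deep − shallow).
Δρ/ρ₀ = −αΔT + βΔS = 2.55 × 10⁻⁴ + 4.896 × 10⁻⁴ = 7.446 × 10⁻⁴, so Δρ ≈ 0.7640 kg m⁻³.
N² = (g/ρ₀)·Δρ/Δz = g·(Δρ/ρ₀)/Δz = 9.8 × 7.446 × 10⁻⁴ / 68 = 1.0731 × 10⁻⁴ s⁻².
N = √(1.0731 × 10⁻⁴) = 0.010359 rad s⁻¹ ≈ 0.0104 rad s⁻¹.

0.0104 rad s⁻¹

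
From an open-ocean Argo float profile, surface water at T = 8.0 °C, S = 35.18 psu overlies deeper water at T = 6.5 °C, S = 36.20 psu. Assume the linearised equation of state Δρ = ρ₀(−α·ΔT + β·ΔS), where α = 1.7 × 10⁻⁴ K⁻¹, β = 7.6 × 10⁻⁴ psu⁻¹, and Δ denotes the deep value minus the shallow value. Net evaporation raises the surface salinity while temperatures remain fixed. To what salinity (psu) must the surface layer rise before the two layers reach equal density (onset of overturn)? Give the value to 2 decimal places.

36.54 psu

Neutral buoyancy requires −α(T_deep − T_surf) + β(S_deep − S_surf′) = 0.
S_surf′ = S_deep − (α/β)·ΔT = 36.20 − (1.7 × 10⁻⁴/7.6 × 10⁻⁴)·(-1.5) = 36.5355 psu.
Increase required: 36.5355 − 35.18 = 1.3555 psu.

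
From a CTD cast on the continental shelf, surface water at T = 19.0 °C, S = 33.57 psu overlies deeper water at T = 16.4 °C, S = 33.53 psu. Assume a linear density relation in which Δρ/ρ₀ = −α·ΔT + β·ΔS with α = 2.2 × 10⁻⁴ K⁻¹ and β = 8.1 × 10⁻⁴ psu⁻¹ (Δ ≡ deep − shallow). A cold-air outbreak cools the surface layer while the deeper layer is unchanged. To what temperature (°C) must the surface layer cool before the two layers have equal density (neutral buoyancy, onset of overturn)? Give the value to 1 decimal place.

16.5 °C

Neutral buoyancy requires Δρ = 0, i.e. −α(T_deep − T_surf′) + β(S_deep − S_surf) = 0.
T_surf′ = T_deep − (β/α)·ΔS = 16.4 − (8.1 × 10⁻⁴/2.2 × 10⁻⁴)·(-0.04) = 16.547 °C.
Cooling required: 19.0 − (16.547) = 2.453 °C.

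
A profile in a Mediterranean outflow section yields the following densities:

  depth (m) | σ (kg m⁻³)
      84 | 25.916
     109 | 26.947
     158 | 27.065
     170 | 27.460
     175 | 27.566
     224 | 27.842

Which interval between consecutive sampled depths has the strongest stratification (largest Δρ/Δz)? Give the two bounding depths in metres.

Compute the density gradient over each adjacent pair:
  84–109 m: Δρ/Δz = 1.031/25 = 0.041 kg m⁻⁴
  109–158 m: Δρ/Δz = 0.118/49 = 2.4 × 10⁻³ kg m⁻⁴
  158–170 m: Δρ/Δz = 0.395/12 = 0.033 kg m⁻⁴
  170–175 m: Δρ/Δz = 0.106/5 = 0.021 kg m⁻⁴
  175–224 m: Δρ/Δz = 0.276/49 = 5.6 × 10⁻³ kg m⁻⁴
The largest gradient is in the 84–109 m interval — the pycnocline.

84–109 m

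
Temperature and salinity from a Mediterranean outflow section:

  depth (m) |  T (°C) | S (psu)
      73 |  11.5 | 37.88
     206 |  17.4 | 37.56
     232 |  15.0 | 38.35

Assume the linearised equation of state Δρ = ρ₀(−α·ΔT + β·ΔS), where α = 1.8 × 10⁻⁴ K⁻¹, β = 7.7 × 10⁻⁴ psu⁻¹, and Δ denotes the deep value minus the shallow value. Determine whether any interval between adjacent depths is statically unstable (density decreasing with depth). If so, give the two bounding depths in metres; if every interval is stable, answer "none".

Evaluate Δρ/ρ₀ = −αΔT + βΔS across each adjacent pair:
  73–206 m: −αΔT+βΔS = −(1.8 × 10⁻⁴)(+5.9)+(7.7 × 10⁻⁴)(-0.32) = -1.3 × 10⁻³ → UNSTABLE
  206–232 m: −αΔT+βΔS = −(1.8 × 10⁻⁴)(-2.4)+(7.7 × 10⁻⁴)(+0.79) = 1.0 × 10⁻³ → stable
The 73–206 m interval has Δρ < 0: lighter water underlies denser water.

73–206 m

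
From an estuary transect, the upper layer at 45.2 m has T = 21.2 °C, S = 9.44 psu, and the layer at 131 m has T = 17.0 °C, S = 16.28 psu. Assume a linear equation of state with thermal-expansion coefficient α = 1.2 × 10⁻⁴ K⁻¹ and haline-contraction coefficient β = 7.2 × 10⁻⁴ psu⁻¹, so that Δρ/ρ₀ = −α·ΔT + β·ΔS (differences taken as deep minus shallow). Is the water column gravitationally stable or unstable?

stable

ΔT = 17.0 − 21.2 = -4.2 K and ΔS = 16.28 − 9.44 = +6.84 psu (deep − shallow).
−αΔT = 5.04 × 10⁻⁴; βΔS = 4.9248 × 10⁻³; sum Δρ/ρ₀ = 5.4288 × 10⁻³.
Δρ/ρ₀ > 0, so Δρ > 0: deeper water is denser → statically stable.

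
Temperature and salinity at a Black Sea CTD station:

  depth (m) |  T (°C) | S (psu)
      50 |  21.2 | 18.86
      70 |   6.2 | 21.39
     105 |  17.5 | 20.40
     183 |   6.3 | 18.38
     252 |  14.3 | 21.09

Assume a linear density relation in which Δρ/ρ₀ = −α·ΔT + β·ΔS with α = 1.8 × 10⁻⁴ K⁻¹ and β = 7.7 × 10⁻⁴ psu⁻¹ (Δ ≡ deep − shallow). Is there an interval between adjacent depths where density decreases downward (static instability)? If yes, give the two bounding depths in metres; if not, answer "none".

Evaluate Δρ/ρ₀ = −αΔT + βΔS across each adjacent pair:
  50–70 m: −αΔT+βΔS = −(1.8 × 10⁻⁴)(-15.0)+(7.7 × 10⁻⁴)(+2.53) = 4.6 × 10⁻³ → stable
  70–105 m: −αΔT+βΔS = −(1.8 × 10⁻⁴)(+11.3)+(7.7 × 10⁻⁴)(-0.99) = -2.8 × 10⁻³ → UNSTABLE
  105–183 m: −αΔT+βΔS = −(1.8 × 10⁻⁴)(-11.2)+(7.7 × 10⁻⁴)(-2.02) = 4.6 × 10⁻⁴ → stable
  183–252 m: −αΔT+βΔS = −(1.8 × 10⁻⁴)(+8.0)+(7.7 × 10⁻⁴)(+2.71) = 6.5 × 10⁻⁴ → stable
The 70–105 m interval has Δρ < 0: lighter water underlies denser water.

70–105 m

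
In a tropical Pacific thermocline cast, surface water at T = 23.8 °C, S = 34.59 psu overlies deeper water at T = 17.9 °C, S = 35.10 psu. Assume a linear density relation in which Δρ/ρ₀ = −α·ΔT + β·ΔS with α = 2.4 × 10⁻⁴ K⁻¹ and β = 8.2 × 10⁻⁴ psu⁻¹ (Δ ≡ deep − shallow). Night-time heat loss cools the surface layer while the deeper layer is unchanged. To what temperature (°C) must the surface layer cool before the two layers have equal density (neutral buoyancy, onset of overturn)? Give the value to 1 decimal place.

16.2 °C

Neutral buoyancy requires Δρ = 0, i.e. −α(T_deep − T_surf′) + β(S_deep − S_surf) = 0.
T_surf′ = T_deep − (β/α)·ΔS = 17.9 − (8.2 × 10⁻⁴/2.4 × 10⁻⁴)·(+0.51) = 16.157 °C.
Cooling required: 23.8 − (16.157) = 7.643 °C.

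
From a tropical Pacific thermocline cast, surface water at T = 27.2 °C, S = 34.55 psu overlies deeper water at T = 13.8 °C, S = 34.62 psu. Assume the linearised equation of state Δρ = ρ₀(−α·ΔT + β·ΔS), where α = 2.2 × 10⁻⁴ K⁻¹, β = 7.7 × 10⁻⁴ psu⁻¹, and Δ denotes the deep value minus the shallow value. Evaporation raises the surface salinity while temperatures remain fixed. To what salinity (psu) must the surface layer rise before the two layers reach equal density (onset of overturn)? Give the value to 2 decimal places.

Neutral buoyancy requires −α(T_deep − T_surf) + β(S_deep − S_surf′) = 0.
S_surf′ = S_deep − (α/β)·ΔT = 34.62 − (2.2 × 10⁻⁴/7.7 × 10⁻⁴)·(-13.4) = 38.4486 psu.
Increase required: 38.4486 − 34.55 = 3.8986 psu.

38.45 psu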